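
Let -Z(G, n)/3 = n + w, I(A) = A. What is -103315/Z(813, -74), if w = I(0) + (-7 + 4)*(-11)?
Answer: -103315/123 ≈ -839.96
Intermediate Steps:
w = 33 (w = 0 + (-7 + 4)*(-11) = 0 - 3*(-11) = 0 + 33 = 33)
Z(G, n) = -99 - 3*n (Z(G, n) = -3*(n + 33) = -3*(33 + n) = -99 - 3*n)
-103315/Z(813, -74) = -103315/(-99 - 3*(-74)) = -103315/(-99 + 222) = -103315/123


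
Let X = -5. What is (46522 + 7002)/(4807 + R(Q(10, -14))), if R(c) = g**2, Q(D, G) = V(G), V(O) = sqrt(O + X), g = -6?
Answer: 53524/4843 ≈ 11.052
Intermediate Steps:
V(O) = sqrt(-5 + O) (V(O) = sqrt(O - 5) = sqrt(-5 + O))
Q(D, G) = sqrt(-5 + G)
R(c) = 36 (R(c) = (-6)**2 = 36)
(46522 + 7002)/(4807 + R(Q(10, -14))) = (46522 + 7002)/(4807 + 36) = 53524/4843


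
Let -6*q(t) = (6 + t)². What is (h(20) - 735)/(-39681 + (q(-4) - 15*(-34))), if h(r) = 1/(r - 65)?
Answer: 33076/1762725 ≈ 0.018764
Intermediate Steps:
h(r) = 1/(-65 + r)
q(t) = -(6 + t)²/6
(h(20) - 735)/(-39681 + (q(-4) - 15*(-34))) = (1/(-65 + 20) - 735)/(-39681 + (-(6 - 4)²/6 - 15*(-34))) = (1/(-45) - 735)/(-39681 + (-⅙*2² + 510)) = (-1/45 - 735)/(-39681 + (-⅙*4 + 510)) = -33076/(45*(-39681 + (-⅔ + 510))) = -33076/(45*(-39681 + 1528/3)) = -33076/(45*(-117515/3)) = -33076/45*(-3/117515) = 33076/1762725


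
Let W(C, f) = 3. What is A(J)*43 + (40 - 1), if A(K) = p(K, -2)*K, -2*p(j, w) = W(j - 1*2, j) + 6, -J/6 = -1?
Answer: -1122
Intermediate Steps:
J = 6 (J = -6*(-1) = 6)
p(j, w) = -9/2 (p(j, w) = -(3 + 6)/2 = -1/2*9 = -9/2)
A(K) = -9*K/2
A(J)*43 + (40 - 1) = -9/2*6*43 + (40 - 1) = -27*43 + 39 = -1161 + 39 = -1122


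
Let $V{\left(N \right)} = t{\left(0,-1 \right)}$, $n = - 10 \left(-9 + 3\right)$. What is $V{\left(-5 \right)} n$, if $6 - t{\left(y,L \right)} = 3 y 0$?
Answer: $360$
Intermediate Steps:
$n = 60$ ($n = \left(-10\right) \left(-6\right) = 60$)
$t{\left(y,L \right)} = 6$ ($t{\left(y,L \right)} = 6 - 3 y 0 = 6 - 0 = 6 + 0 = 6$)
$V{\left(N \right)} = 6$
$V{\left(-5 \right)} n = 6 \cdot 60 = 360$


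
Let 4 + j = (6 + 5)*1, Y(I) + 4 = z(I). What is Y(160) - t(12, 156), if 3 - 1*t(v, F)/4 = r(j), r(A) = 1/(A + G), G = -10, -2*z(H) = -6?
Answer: -43/3 ≈ -14.333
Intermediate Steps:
z(H) = 3 (z(H) = -½*(-6) = 3)
Y(I) = -1 (Y(I) = -4 + 3 = -1)
j = 7 (j = -4 + (6 + 5)*1 = -4 + 11*1 = -4 + 11 = 7)
r(A) = 1/(-10 + A) (r(A) = 1/(A - 10) = 1/(-10 + A))
t(v, F) = 40/3 (t(v, F) = 12 - 4/(-10 + 7) = 12 - 4/(-3) = 12 - 4*(-⅓) = 12 + 4/3 = 40/3)
Y(160) - t(12, 156) = -1 - 1*40/3 = -1 - 40/3 = -43/3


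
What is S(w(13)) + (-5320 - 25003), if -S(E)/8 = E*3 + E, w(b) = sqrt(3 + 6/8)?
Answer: -30323 - 16*sqrt(15) ≈ -30385.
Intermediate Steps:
w(b) = sqrt(15)/2 (w(b) = sqrt(3 + 6*(1/8)) = sqrt(3 + 3/4) = sqrt(15/4) = sqrt(15)/2)
S(E) = -32*E (S(E) = -8*(E*3 + E) = -8*(3*E + E) = -32*E)
S(w(13)) + (-5320 - 25003) = -16*sqrt(15) + (-5320 - 25003) = -16*sqrt(15) - 30323 = -30323 - 16*sqrt(15)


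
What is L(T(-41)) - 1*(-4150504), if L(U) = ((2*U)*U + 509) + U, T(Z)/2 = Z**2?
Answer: 26760463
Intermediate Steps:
T(Z) = 2*Z**2
L(U) = 509 + U + 2*U**2 (L(U) = (2*U**2 + 509) + U = (509 + 2*U**2) + U = 509 + U + 2*U**2)
L(T(-41)) - 1*(-4150504) = (509 + 2*(-41)**2 + 2*(2*(-41)**2)**2) - 1*(-4150504) = (509 + 2*1681 + 2*(2*1681)**2) + 4150504 = (509 + 3362 + 2*3362**2) + 4150504 = (509 + 3362 + 2*11303044) + 4150504 = (509 + 3362 + 22606088) + 4150504 = 22609959 + 4150504 = 26760463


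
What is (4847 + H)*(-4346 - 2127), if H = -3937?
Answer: -5890430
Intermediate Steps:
(4847 + H)*(-4346 - 2127) = (4847 - 3937)*(-4346 - 2127) = 910*(-6473) = -5890430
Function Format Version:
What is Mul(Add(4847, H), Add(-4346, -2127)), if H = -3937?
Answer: -5890430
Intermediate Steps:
Mul(Add(4847, H), Add(-4346, -2127)) = Mul(Add(4847, -3937), Add(-4346, -2127)) = Mul(910, -6473) = -5890430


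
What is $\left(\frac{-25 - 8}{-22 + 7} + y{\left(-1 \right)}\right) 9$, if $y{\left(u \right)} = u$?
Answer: $\frac{54}{5} \approx 10.8$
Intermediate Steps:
$\left(\frac{-25 - 8}{-22 + 7} + y{\left(-1 \right)}\right) 9 = \left(\frac{-25 - 8}{-22 + 7} - 1\right) 9 = \left(- \frac{33}{-15} - 1\right) 9 = \left(\left(-33\right) \left(- \frac{1}{15}\right) - 1\right) 9 = \left(\frac{11}{5} - 1\right) 9 = \frac{6}{5} \cdot 9 = \frac{54}{5}$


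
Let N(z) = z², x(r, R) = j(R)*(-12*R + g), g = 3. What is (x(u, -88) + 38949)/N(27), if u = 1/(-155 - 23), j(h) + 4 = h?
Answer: -19493/243 ≈ -80.218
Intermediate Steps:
j(h) = -4 + h
u = -1/178 (u = 1/(-178) = -1/178 ≈ -0.0056180)
x(r, R) = (-4 + R)*(3 - 12*R) (x(r, R) = (-4 + R)*(-12*R + 3) = (-4 + R)*(3 - 12*R))
(x(u, -88) + 38949)/N(27) = ((-12 - 12*(-88)² + 51*(-88)) + 38949)/(27²) = ((-12 - 12*7744 - 4488) + 38949)/729 = ((-12 - 92928 - 4488) + 38949)*(1/729) = (-97428 + 38949)*(1/729) = -58479*1/729 = -19493/243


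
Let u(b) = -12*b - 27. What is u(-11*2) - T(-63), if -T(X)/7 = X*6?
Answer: -2409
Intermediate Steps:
u(b) = -27 - 12*b
T(X) = -42*X (T(X) = -7*X*6 = -42*X)
u(-11*2) - T(-63) = (-27 - (-132)*2) - (-42)*(-63) = (-27 - 12*(-22)) - 1*2646 = (-27 + 264) - 2646 = 237 - 2646 = -2409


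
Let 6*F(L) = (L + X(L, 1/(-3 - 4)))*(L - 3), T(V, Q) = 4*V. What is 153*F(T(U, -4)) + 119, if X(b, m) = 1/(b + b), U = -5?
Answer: 949093/80 ≈ 11864.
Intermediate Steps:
X(b, m) = 1/(2*b)
F(L) = (-3 + L)*(L + 1/(2*L))/6 (F(L) = ((L + 1/(2*L))*(L - 3))/6 = ((L + 1/(2*L))*(-3 + L))/6 = ((-3 + L)*(L + 1/(2*L)))/6 = (-3 + L)*(L + 1/(2*L))/6)
153*F(T(U, -4)) + 119 = 153*((-3 + (4*(-5))*(1 - 24*(-5) + 2*(4*(-5))²))/(12*((4*(-5))))) + 119 = 153*((1/12)*(-3 - 20*(1 - 6*(-20) + 2*(-20)²))/(-20)) + 119 = 153*((1/12)*(-1/20)*(-3 - 20*(1 + 120 + 2*400))) + 119 = 153*((1/12)*(-1/20)*(-3 - 20*(1 + 120 + 800))) + 119 = 153*((1/12)*(-1/20)*(-3 - 20*921)) + 119 = 153*((1/12)*(-1/20)*(-3 - 18420)) + 119 = 153*((1/12)*(-1/20)*(-18423)) + 119 = 153*(6141/80) + 119 = 939573/80 + 119 = 949093/80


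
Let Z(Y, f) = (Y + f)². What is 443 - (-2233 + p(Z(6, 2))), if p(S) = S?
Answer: 2612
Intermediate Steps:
443 - (-2233 + p(Z(6, 2))) = 443 - (-2233 + (6 + 2)²) = 443 - (-2233 + 8²) = 443 - (-2233 + 64) = 443 - 1*(-2169) = 443 + 2169 = 2612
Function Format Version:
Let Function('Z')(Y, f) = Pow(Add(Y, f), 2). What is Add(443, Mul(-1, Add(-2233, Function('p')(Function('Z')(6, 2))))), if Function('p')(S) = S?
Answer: 2612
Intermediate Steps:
Add(443, Mul(-1, Add(-2233, Function('p')(Function('Z')(6, 2))))) = Add(443, Mul(-1, Add(-2233, Pow(Add(6, 2), 2)))) = Add(443, Mul(-1, Add(-2233, Pow(8, 2)))) = Add(443, Mul(-1, Add(-2233, 64))) = Add(443, Mul(-1, -2169)) = Add(443, 2169) = 2612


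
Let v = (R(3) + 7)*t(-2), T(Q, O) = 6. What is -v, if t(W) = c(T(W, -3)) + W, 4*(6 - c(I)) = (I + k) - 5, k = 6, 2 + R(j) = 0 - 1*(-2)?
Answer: -63/4 ≈ -15.750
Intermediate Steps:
R(j) = 0 (R(j) = -2 + (0 - 1*(-2)) = -2 + (0 + 2) = -2 + 2 = 0)
c(I) = 23/4 - I/4 (c(I) = 6 - ((I + 6) - 5)/4 = 6 - ((6 + I) - 5)/4 = 6 - (1 + I)/4 = 6 + (-¼ - I/4) = 23/4 - I/4)
t(W) = 17/4 + W (t(W) = (23/4 - ¼*6) + W = (23/4 - 3/2) + W = 17/4 + W)
v = 63/4 (v = (0 + 7)*(17/4 - 2) = 7*(9/4) = 63/4 ≈ 15.750)
-v = -1*63/4 = -63/4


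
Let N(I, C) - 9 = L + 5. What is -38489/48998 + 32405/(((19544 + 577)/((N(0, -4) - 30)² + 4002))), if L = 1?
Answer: 2236924141987/328629586 ≈ 6806.8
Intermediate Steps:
N(I, C) = 15 (N(I, C) = 9 + (1 + 5) = 9 + 6 = 15)
-38489/48998 + 32405/(((19544 + 577)/((N(0, -4) - 30)² + 4002))) = -38489/48998 + 32405/(((19544 + 577)/((15 - 30)² + 4002))) = -38489*1/48998 + 32405/((20121/((-15)² + 4002))) = -38489/48998 + 32405/((20121/(225 + 4002))) = -38489/48998 + 32405/((20121/4227)) = -38489/48998 + 32405/((20121*(1/4227))) = -38489/48998 + 32405/(6707/1409) = -38489/48998 + 32405*(1409/6707) = -38489/48998 + 45658645/6707 = 2236924141987/328629586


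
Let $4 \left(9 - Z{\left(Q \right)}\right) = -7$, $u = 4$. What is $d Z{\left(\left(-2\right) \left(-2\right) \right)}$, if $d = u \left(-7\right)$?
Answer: $-301$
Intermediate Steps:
$Z{\left(Q \right)} = \frac{43}{4}$ ($Z{\left(Q \right)} = 9 - - \frac{7}{4} = 9 + \frac{7}{4} = \frac{43}{4}$)
$d = -28$ ($d = 4 \left(-7\right) = -28$)
$d Z{\left(\left(-2\right) \left(-2\right) \right)} = \left(-28\right) \frac{43}{4} = -301$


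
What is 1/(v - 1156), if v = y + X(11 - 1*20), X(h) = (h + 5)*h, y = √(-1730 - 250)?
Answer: -56/62819 - 3*I*√55/628190 ≈ -0.00089145 - 3.5417e-5*I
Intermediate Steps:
y = 6*I*√55 (y = √(-1980) = 6*I*√55 ≈ 44.497*I)
X(h) = h*(5 + h) (X(h) = (5 + h)*h = h*(5 + h))
v = 36 + 6*I*√55 (v = 6*I*√55 + (11 - 1*20)*(5 + (11 - 1*20)) = 6*I*√55 + (11 - 20)*(5 + (11 - 20)) = 6*I*√55 - 9*(5 - 9) = 6*I*√55 - 9*(-4) = 6*I*√55 + 36 = 36 + 6*I*√55 ≈ 36.0 + 44.497*I)
1/(v - 1156) = 1/((36 + 6*I*√55) - 1156) = 1/(-1120 + 6*I*√55)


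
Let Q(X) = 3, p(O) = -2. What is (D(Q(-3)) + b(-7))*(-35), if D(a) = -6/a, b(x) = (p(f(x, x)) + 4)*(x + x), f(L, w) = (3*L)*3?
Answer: 1050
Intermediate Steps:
f(L, w) = 9*L
b(x) = 4*x (b(x) = (-2 + 4)*(x + x) = 2*(2*x) = 4*x)
(D(Q(-3)) + b(-7))*(-35) = (-6/3 + 4*(-7))*(-35) = (-6*⅓ - 28)*(-35) = (-2 - 28)*(-35) = -30*(-35) = 1050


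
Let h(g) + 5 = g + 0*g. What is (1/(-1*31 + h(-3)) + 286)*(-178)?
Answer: -1985234/39 ≈ -50903.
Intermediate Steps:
h(g) = -5 + g (h(g) = -5 + (g + 0*g) = -5 + (g + 0) = -5 + g)
(1/(-1*31 + h(-3)) + 286)*(-178) = (1/(-1*31 + (-5 - 3)) + 286)*(-178) = (1/(-31 - 8) + 286)*(-178) = (1/(-39) + 286)*(-178) = (-1/39 + 286)*(-178) = (11153/39)*(-178) = -1985234/39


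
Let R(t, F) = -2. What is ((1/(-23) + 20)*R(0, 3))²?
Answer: 842724/529 ≈ 1593.1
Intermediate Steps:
((1/(-23) + 20)*R(0, 3))² = ((1/(-23) + 20)*(-2))² = ((-1/23 + 20)*(-2))² = ((459/23)*(-2))² = (-918/23)² = 842724/529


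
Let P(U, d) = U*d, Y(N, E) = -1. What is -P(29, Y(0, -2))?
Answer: 29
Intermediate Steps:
-P(29, Y(0, -2)) = -29*(-1) = -1*(-29) = 29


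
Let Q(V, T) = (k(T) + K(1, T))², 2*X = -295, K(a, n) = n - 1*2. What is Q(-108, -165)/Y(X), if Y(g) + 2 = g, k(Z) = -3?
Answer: -57800/299 ≈ -193.31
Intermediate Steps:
K(a, n) = -2 + n (K(a, n) = n - 2 = -2 + n)
X = -295/2 (X = (½)*(-295) = -295/2 ≈ -147.50)
Q(V, T) = (-5 + T)² (Q(V, T) = (-3 + (-2 + T))² = (-5 + T)²)
Y(g) = -2 + g
Q(-108, -165)/Y(X) = (-5 - 165)²/(-2 - 295/2) = (-170)²/(-299/2) = 28900*(-2/299) = -57800/299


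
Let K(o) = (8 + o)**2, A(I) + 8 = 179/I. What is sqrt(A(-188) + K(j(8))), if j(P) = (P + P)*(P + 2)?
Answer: 3*sqrt(27700907)/94 ≈ 167.97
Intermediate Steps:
j(P) = 2*P*(2 + P) (j(P) = (2*P)*(2 + P) = 2*P*(2 + P))
A(I) = -8 + 179/I
sqrt(A(-188) + K(j(8))) = sqrt((-8 + 179/(-188)) + (8 + 2*8*(2 + 8))**2) = sqrt((-8 + 179*(-1/188)) + (8 + 2*8*10)**2) = sqrt((-8 - 179/188) + (8 + 160)**2) = sqrt(-1683/188 + 168**2) = sqrt(-1683/188 + 28224) = sqrt(5304429/188) = 3*sqrt(27700907)/94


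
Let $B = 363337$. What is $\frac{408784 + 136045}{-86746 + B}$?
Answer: $\frac{544829}{276591} \approx 1.9698$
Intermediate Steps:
$\frac{408784 + 136045}{-86746 + B} = \frac{408784 + 136045}{-86746 + 363337} = \frac{544829}{276591}$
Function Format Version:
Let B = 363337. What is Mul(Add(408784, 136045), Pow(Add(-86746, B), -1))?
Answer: Rational(544829, 276591) ≈ 1.9698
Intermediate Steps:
Mul(Add(408784, 136045), Pow(Add(-86746, B), -1)) = Mul(Add(408784, 136045), Pow(Add(-86746, 363337), -1)) = Mul(544829, Pow(276591, -1)) = Mul(544829, Rational(1, 276591)) = Rational(544829, 276591)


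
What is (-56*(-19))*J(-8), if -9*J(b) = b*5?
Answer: 42560/9 ≈ 4728.9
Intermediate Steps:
J(b) = -5*b/9 (J(b) = -b*5/9 = -5*b/9)
(-56*(-19))*J(-8) = (-56*(-19))*(-5/9*(-8)) = 1064*(40/9) = 42560/9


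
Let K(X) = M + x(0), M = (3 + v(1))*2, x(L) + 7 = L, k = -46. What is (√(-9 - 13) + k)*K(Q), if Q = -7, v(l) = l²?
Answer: -46 + I*√22 ≈ -46.0 + 4.6904*I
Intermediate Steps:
x(L) = -7 + L
M = 8 (M = (3 + 1²)*2 = (3 + 1)*2 = 4*2 = 8)
K(X) = 1 (K(X) = 8 + (-7 + 0) = 8 - 7 = 1)
(√(-9 - 13) + k)*K(Q) = (√(-9 - 13) - 46)*1 = (√(-22) - 46)*1 = (I*√22 - 46)*1 = (-46 + I*√22)*1 = -46 + I*√22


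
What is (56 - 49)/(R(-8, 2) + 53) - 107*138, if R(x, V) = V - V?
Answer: -782591/53 ≈ -14766.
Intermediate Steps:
R(x, V) = 0
(56 - 49)/(R(-8, 2) + 53) - 107*138 = (56 - 49)/(0 + 53) - 107*138 = 7/53 - 14766 = -782591/53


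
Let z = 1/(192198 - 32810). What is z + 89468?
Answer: 14260125585/159388 ≈ 89468.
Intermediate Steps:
z = 1/159388 ≈ 6.2740e-6
z + 89468 = 1/159388 + 89468 = 14260125585/159388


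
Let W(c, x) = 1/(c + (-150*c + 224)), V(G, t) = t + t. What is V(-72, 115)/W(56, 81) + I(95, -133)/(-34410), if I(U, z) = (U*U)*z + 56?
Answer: -64262915731/34410 ≈ -1.8676e+6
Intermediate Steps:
V(G, t) = 2*t
I(U, z) = 56 + z*U**2 (I(U, z) = U**2*z + 56 = z*U**2 + 56 = 56 + z*U**2)
W(c, x) = 1/(224 - 149*c) (W(c, x) = 1/(c + (224 - 150*c)) = 1/(224 - 149*c))
V(-72, 115)/W(56, 81) + I(95, -133)/(-34410) = (2*115)/((-1/(-224 + 149*56))) + (56 - 133*95**2)/(-34410) = 230/((-1/(-224 + 8344))) + (56 - 133*9025)*(-1/34410) = 230/((-1/8120)) + (56 - 1200325)*(-1/34410) = 230/((-1*1/8120)) - 1200269*(-1/34410) = 230/(-1/8120) + 1200269/34410 = 230*(-8120) + 1200269/34410 = -1867600 + 1200269/34410 = -64262915731/34410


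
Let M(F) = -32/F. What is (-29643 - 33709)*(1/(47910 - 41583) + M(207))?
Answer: 158189944/16169 ≈ 9783.5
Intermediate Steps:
(-29643 - 33709)*(1/(47910 - 41583) + M(207)) = (-29643 - 33709)*(1/(47910 - 41583) - 32/207) = -63352*(1/6327 - 32*1/207) = -63352*(1/6327 - 32/207) = -63352*(-2497/16169) = 158189944/16169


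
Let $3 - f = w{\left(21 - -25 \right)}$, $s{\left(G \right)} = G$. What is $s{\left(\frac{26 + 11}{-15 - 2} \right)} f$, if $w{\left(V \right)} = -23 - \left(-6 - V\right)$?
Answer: $\frac{962}{17} \approx 56.588$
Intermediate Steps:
$w{\left(V \right)} = -17 + V$ ($w{\left(V \right)} = -23 + \left(6 + V\right) = -17 + V$)
$f = -26$ ($f = 3 - \left(-17 + \left(21 - -25\right)\right) = 3 - \left(-17 + \left(21 + 25\right)\right) = 3 - \left(-17 + 46\right) = 3 - 29 = -26$)
$s{\left(\frac{26 + 11}{-15 - 2} \right)} f = \frac{26 + 11}{-15 - 2} \left(-26\right) = \frac{37}{-17} \left(-26\right) = 37 \left(- \frac{1}{17}\right) \left(-26\right) = \left(- \frac{37}{17}\right) \left(-26\right) = \frac{962}{17}$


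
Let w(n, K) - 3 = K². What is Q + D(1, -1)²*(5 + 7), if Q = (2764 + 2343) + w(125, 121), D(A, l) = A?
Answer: 19763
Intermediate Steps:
w(n, K) = 3 + K²
Q = 19751 (Q = (2764 + 2343) + (3 + 121²) = 5107 + (3 + 14641) = 5107 + 14644 = 19751)
Q + D(1, -1)²*(5 + 7) = 19751 + 1²*(5 + 7) = 19751 + 1*12 = 19751 + 12 = 19763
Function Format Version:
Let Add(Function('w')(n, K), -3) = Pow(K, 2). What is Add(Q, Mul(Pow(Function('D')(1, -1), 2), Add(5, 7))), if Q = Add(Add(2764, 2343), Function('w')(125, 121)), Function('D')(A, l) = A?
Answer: 19763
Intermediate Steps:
Function('w')(n, K) = Add(3, Pow(K, 2))
Q = 19751 (Q = Add(Add(2764, 2343), Add(3, Pow(121, 2))) = Add(5107, Add(3, 14641)) = Add(5107, 14644) = 19751)
Add(Q, Mul(Pow(Function('D')(1, -1), 2), Add(5, 7))) = Add(19751, Mul(Pow(1, 2), Add(5, 7))) = Add(19751, Mul(1, 12)) = Add(19751, 12) = 19763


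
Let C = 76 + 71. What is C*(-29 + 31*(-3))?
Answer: -17934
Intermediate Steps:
C = 147
C*(-29 + 31*(-3)) = 147*(-29 + 31*(-3)) = 147*(-29 - 93) = 147*(-122) = -17934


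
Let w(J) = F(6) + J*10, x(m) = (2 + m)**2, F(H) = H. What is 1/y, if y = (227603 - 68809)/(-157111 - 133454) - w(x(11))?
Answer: -290565/492957034 ≈ -0.00058943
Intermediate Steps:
w(J) = 6 + 10*J (w(J) = 6 + J*10 = 6 + 10*J)
y = -492957034/290565 (y = (227603 - 68809)/(-157111 - 133454) - (6 + 10*(2 + 11)**2) = 158794/(-290565) - (6 + 10*13**2) = 158794*(-1/290565) - (6 + 10*169) = -158794/290565 - (6 + 1690) = -158794/290565 - 1*1696 = -158794/290565 - 1696 = -492957034/290565 ≈ -1696.5)
1/y = 1/(-492957034/290565) = -290565/492957034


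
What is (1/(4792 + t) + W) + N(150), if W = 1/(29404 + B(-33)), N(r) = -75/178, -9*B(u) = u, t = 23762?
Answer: -47225753530/112100819619 ≈ -0.42128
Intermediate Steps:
B(u) = -u/9
N(r) = -75/178 (N(r) = -75*1/178 = -75/178)
W = 3/88223 (W = 1/(29404 - ⅑*(-33)) = 1/(29404 + 11/3) = 1/(88223/3) = 3/88223 ≈ 3.4005e-5)
(1/(4792 + t) + W) + N(150) = (1/(4792 + 23762) + 3/88223) - 75/178 = (1/28554 + 3/88223) - 75/178 = 173885/2519119542 - 75/178 = -47225753530/112100819619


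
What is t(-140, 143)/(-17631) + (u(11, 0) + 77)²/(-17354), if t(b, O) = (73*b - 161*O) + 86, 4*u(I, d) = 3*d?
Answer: 470872379/305968374 ≈ 1.5390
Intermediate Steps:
u(I, d) = 3*d/4 (u(I, d) = (3*d)/4 = 3*d/4)
t(b, O) = 86 - 161*O + 73*b (t(b, O) = (-161*O + 73*b) + 86 = 86 - 161*O + 73*b)
t(-140, 143)/(-17631) + (u(11, 0) + 77)²/(-17354) = (86 - 161*143 + 73*(-140))/(-17631) + ((¾)*0 + 77)²/(-17354) = (86 - 23023 - 10220)*(-1/17631) + (0 + 77)²*(-1/17354) = -33157*(-1/17631) + 77²*(-1/17354) = 33157/17631 + 5929*(-1/17354) = 33157/17631 - 5929/17354 = 470872379/305968374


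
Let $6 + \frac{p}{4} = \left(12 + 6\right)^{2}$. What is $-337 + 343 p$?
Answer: $435959$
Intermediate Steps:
$p = 1272$ ($p = -24 + 4 \left(12 + 6\right)^{2} = -24 + 4 \cdot 18^{2} = -24 + 4 \cdot 324 = -24 + 1296 = 1272$)
$-337 + 343 p = -337 + 343 \cdot 1272 = -337 + 436296 = 435959$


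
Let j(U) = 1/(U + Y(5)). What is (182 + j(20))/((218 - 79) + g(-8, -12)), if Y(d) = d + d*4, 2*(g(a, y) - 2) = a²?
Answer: 8191/7785 ≈ 1.0522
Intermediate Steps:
g(a, y) = 2 + a²/2
Y(d) = 5*d (Y(d) = d + 4*d = 5*d)
j(U) = 1/(25 + U) (j(U) = 1/(U + 5*5) = 1/(U + 25) = 1/(25 + U))
(182 + j(20))/((218 - 79) + g(-8, -12)) = (182 + 1/(25 + 20))/((218 - 79) + (2 + (½)*(-8)²)) = (182 + 1/45)/(139 + (2 + (½)*64)) = (182 + 1/45)/(139 + (2 + 32)) = 8191/(45*(139 + 34)) = (8191/45)/173 = (8191/45)*(1/173) = 8191/7785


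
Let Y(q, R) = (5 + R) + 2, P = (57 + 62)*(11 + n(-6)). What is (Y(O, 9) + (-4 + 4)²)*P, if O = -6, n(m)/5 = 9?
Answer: 106624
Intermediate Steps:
n(m) = 45 (n(m) = 5*9 = 45)
P = 6664 (P = (57 + 62)*(11 + 45) = 119*56 = 6664)
Y(q, R) = 7 + R
(Y(O, 9) + (-4 + 4)²)*P = ((7 + 9) + (-4 + 4)²)*6664 = (16 + 0²)*6664 = (16 + 0)*6664 = 16*6664 = 106624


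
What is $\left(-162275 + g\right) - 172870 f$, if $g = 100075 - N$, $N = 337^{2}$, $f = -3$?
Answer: $342841$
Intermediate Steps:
$N = 113569$
$g = -13494$ ($g = 100075 - 113569 = -13494$)
$\left(-162275 + g\right) - 172870 f = \left(-162275 - 13494\right) - -518610 = -175769 + 518610 = 342841$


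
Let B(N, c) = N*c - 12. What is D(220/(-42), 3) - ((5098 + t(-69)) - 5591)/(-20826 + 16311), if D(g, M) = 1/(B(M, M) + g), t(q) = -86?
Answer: -64994/260365 ≈ -0.24963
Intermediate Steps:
B(N, c) = -12 + N*c
D(g, M) = 1/(-12 + g + M²) (D(g, M) = 1/((-12 + M*M) + g) = 1/((-12 + M²) + g) = 1/(-12 + g + M²))
D(220/(-42), 3) - ((5098 + t(-69)) - 5591)/(-20826 + 16311) = 1/(-12 + 220/(-42) + 3²) - ((5098 - 86) - 5591)/(-20826 + 16311) = 1/(-12 + 220*(-1/42) + 9) - (5012 - 5591)/(-4515) = 1/(-12 - 110/21 + 9) - (-579)*(-1)/4515 = 1/(-173/21) - 1*193/1505 = -21/173 - 193/1505 = -64994/260365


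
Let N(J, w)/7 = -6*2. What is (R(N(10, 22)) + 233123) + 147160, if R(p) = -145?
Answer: 380138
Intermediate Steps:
N(J, w) = -84 (N(J, w) = 7*(-6*2) = 7*(-12) = -84)
(R(N(10, 22)) + 233123) + 147160 = (-145 + 233123) + 147160 = 232978 + 147160 = 380138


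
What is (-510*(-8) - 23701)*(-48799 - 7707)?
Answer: 1108704226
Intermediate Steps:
(-510*(-8) - 23701)*(-48799 - 7707) = (4080 - 23701)*(-56506) = -19621*(-56506) = 1108704226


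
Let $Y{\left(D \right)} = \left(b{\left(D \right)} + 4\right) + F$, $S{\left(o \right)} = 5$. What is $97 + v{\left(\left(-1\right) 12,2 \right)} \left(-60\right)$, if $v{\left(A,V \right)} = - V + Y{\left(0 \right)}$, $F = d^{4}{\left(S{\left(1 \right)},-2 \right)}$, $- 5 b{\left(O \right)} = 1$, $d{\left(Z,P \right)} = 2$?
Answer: $-971$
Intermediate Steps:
$b{\left(O \right)} = - \frac{1}{5}$ ($b{\left(O \right)} = \left(- \frac{1}{5}\right) 1 = - \frac{1}{5}$)
$F = 16$ ($F = 2^{4} = 16$)
$Y{\left(D \right)} = \frac{99}{5}$ ($Y{\left(D \right)} = \left(- \frac{1}{5} + 4\right) + 16 = \frac{19}{5} + 16 = \frac{99}{5}$)
$v{\left(A,V \right)} = \frac{99}{5} - V$ ($v{\left(A,V \right)} = - V + \frac{99}{5} = \frac{99}{5} - V$)
$97 + v{\left(\left(-1\right) 12,2 \right)} \left(-60\right) = 97 + \left(\frac{99}{5} - 2\right) \left(-60\right) = 97 + \frac{89}{5} \left(-60\right) = 97 - 1068 = -971$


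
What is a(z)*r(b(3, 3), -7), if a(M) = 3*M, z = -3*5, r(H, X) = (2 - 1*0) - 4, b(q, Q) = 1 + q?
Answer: 90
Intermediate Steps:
r(H, X) = -2 (r(H, X) = (2 + 0) - 4 = 2 - 4 = -2)
z = -15
a(z)*r(b(3, 3), -7) = (3*(-15))*(-2) = -45*(-2) = 90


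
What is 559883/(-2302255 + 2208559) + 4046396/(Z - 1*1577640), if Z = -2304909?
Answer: -283656033487/40419923456 ≈ -7.0177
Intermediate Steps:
559883/(-2302255 + 2208559) + 4046396/(Z - 1*1577640) = 559883/(-2302255 + 2208559) + 4046396/(-2304909 - 1*1577640) = 559883/(-93696) + 4046396/(-2304909 - 1577640) = 559883*(-1/93696) + 4046396/(-3882549) = -559883/93696 + 4046396*(-1/3882549) = -559883/93696 - 4046396/3882549 = -283656033487/40419923456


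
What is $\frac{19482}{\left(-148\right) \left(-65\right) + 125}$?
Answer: $\frac{19482}{9745} \approx 1.9992$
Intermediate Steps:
$\frac{19482}{\left(-148\right) \left(-65\right) + 125} = \frac{19482}{9620 + 125} = \frac{19482}{9745}$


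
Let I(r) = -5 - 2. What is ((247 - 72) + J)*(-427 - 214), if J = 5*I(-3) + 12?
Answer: -97432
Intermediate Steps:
I(r) = -7
J = -23 (J = 5*(-7) + 12 = -35 + 12 = -23)
((247 - 72) + J)*(-427 - 214) = ((247 - 72) - 23)*(-427 - 214) = (175 - 23)*(-641) = 152*(-641) = -97432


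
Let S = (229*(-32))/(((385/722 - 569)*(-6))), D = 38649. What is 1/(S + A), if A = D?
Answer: 1231299/47585829643 ≈ 2.5875e-5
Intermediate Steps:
A = 38649
S = -2645408/1231299 (S = -7328*(-1/(6*(385*(1/722) - 569))) = -7328*(-1/(6*(385/722 - 569))) = -7328/((-410433/722*(-6))) = -7328/1231299/361 = -7328*361/1231299 = -2645408/1231299 ≈ -2.1485)
1/(S + A) = 1/(-2645408/1231299 + 38649) = 1/(47585829643/1231299) = 1231299/47585829643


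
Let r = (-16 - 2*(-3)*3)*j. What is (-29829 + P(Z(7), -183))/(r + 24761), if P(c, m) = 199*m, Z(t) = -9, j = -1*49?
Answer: -22082/8221 ≈ -2.6860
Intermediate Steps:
j = -49
r = -98 (r = (-16 - 2*(-3)*3)*(-49) = (-16 + 6*3)*(-49) = (-16 + 18)*(-49) = 2*(-49) = -98)
(-29829 + P(Z(7), -183))/(r + 24761) = (-29829 + 199*(-183))/(-98 + 24761) = (-29829 - 36417)/24663 = -66246*1/24663 = -22082/8221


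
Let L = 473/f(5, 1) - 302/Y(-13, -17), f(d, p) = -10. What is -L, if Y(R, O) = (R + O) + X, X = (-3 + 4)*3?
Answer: 9751/270 ≈ 36.115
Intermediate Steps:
X = 3 (X = 1*3 = 3)
Y(R, O) = 3 + O + R (Y(R, O) = (R + O) + 3 = (O + R) + 3 = 3 + O + R)
L = -9751/270 (L = 473/(-10) - 302/(3 - 17 - 13) = 473*(-⅒) - 302/(-27) = -473/10 - 302*(-1/27) = -473/10 + 302/27 = -9751/270 ≈ -36.115)
-L = -1*(-9751/270) = 9751/270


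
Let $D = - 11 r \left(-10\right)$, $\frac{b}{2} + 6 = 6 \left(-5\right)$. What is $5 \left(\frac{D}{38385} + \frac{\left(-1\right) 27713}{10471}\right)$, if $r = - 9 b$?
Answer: $- \frac{953125}{241399} \approx -3.9483$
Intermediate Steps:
$b = -72$ ($b = -12 + 2 \cdot 6 \left(-5\right) = -12 + 2 \left(-30\right) = -12 - 60 = -72$)
$r = 648$ ($r = \left(-9\right) \left(-72\right) = 648$)
$D = 71280$ ($D = \left(-11\right) 648 \left(-10\right) = \left(-7128\right) \left(-10\right) = 71280$)
$5 \left(\frac{D}{38385} + \frac{\left(-1\right) 27713}{10471}\right) = 5 \left(\frac{71280}{38385} + \frac{\left(-1\right) 27713}{10471}\right) = 5 \left(71280 \cdot \frac{1}{38385} - \frac{749}{283}\right) = 5 \left(\frac{1584}{853} - \frac{749}{283}\right) = 5 \left(- \frac{190625}{241399}\right) = - \frac{953125}{241399}$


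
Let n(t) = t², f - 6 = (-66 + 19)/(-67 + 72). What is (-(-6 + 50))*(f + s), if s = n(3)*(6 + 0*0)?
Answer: -11132/5 ≈ -2226.4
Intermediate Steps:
f = -17/5 (f = 6 + (-66 + 19)/(-67 + 72) = 6 - 47/5 = -17/5 ≈ -3.4000)
s = 54 (s = 3²*(6 + 0*0) = 9*(6 + 0) = 9*6 = 54)
(-(-6 + 50))*(f + s) = (-(-6 + 50))*(-17/5 + 54) = -1*44*(253/5) = -44*253/5 = -11132/5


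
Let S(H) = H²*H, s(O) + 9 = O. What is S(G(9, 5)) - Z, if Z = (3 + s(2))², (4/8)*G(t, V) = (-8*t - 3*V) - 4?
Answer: -6028584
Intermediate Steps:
s(O) = -9 + O
G(t, V) = -8 - 16*t - 6*V (G(t, V) = 2*((-8*t - 3*V) - 4) = 2*(-4 - 8*t - 3*V) = -8 - 16*t - 6*V)
Z = 16 (Z = (3 + (-9 + 2))² = (3 - 7)² = (-4)² = 16)
S(H) = H³
S(G(9, 5)) - Z = (-8 - 16*9 - 6*5)³ - 1*16 = (-8 - 144 - 30)³ - 16 = (-182)³ - 16 = -6028568 - 16 = -6028584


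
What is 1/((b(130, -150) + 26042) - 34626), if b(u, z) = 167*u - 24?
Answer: 1/13102 ≈ 7.6324e-5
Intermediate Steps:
b(u, z) = -24 + 167*u
1/((b(130, -150) + 26042) - 34626) = 1/(((-24 + 167*130) + 26042) - 34626) = 1/(((-24 + 21710) + 26042) - 34626) = 1/((21686 + 26042) - 34626) = 1/(47728 - 34626) = 1/13102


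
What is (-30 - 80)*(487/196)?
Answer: -26785/98 ≈ -273.32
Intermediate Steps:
(-30 - 80)*(487/196) = -53570/196 = -110*487/196 = -26785/98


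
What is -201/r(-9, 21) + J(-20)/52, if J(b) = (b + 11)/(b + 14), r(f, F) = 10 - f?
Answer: -20847/1976 ≈ -10.550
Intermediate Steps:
J(b) = (11 + b)/(14 + b)
-201/r(-9, 21) + J(-20)/52 = -201/(10 - 1*(-9)) + ((11 - 20)/(14 - 20))/52 = -201/(10 + 9) + (-9/(-6))*(1/52) = -201/19 - 1/6*(-9)*(1/52) = -201*1/19 + (3/2)*(1/52) = -201/19 + 3/104 = -20847/1976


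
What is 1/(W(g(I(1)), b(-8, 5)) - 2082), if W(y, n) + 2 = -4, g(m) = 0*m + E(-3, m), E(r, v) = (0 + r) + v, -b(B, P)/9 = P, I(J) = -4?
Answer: -1/2088 ≈ -0.00047893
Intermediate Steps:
b(B, P) = -9*P
E(r, v) = r + v
g(m) = -3 + m (g(m) = 0*m + (-3 + m) = 0 + (-3 + m) = -3 + m)
W(y, n) = -6 (W(y, n) = -2 - 4 = -6)
1/(W(g(I(1)), b(-8, 5)) - 2082) = 1/(-6 - 2082) = 1/(-2088) = -1/2088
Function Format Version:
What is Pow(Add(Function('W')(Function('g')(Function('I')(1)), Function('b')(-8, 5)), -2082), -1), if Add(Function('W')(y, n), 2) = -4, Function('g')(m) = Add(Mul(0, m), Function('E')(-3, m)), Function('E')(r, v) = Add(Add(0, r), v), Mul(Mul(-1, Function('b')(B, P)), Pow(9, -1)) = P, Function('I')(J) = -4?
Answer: Rational(-1, 2088) ≈ -0.00047893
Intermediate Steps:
Function('b')(B, P) = Mul(-9, P)
Function('E')(r, v) = Add(r, v)
Function('g')(m) = Add(-3, m) (Function('g')(m) = Add(Mul(0, m), Add(-3, m)) = Add(0, Add(-3, m)) = Add(-3, m))
Function('W')(y, n) = -6 (Function('W')(y, n) = Add(-2, -4) = -6)
Pow(Add(Function('W')(Function('g')(Function('I')(1)), Function('b')(-8, 5)), -2082), -1) = Pow(Add(-6, -2082), -1) = Pow(-2088, -1) = Rational(-1, 2088)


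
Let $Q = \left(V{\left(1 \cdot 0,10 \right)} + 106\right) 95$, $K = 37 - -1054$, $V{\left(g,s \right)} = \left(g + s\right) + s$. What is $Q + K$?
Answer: $13061$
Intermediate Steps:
$V{\left(g,s \right)} = g + 2 s$
$K = 1091$ ($K = 37 + 1054 = 1091$)
$Q = 11970$ ($Q = \left(\left(1 \cdot 0 + 2 \cdot 10\right) + 106\right) 95 = \left(\left(0 + 20\right) + 106\right) 95 = \left(20 + 106\right) 95 = 126 \cdot 95 = 11970$)
$Q + K = 11970 + 1091 = 13061$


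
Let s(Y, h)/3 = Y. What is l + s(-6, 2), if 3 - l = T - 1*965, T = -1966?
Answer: 2916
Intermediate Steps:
s(Y, h) = 3*Y
l = 2934 (l = 3 - (-1966 - 1*965) = 3 - (-1966 - 965) = 3 - 1*(-2931) = 3 + 2931 = 2934)
l + s(-6, 2) = 2934 + 3*(-6) = 2934 - 18 = 2916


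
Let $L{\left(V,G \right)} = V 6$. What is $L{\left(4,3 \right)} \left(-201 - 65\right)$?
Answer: $-6384$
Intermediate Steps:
$L{\left(V,G \right)} = 6 V$
$L{\left(4,3 \right)} \left(-201 - 65\right) = 6 \cdot 4 \left(-201 - 65\right) = 24 \left(-266\right) = -6384$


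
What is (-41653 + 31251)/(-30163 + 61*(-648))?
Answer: 10402/69691 ≈ 0.14926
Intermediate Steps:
(-41653 + 31251)/(-30163 + 61*(-648)) = -10402/(-30163 - 39528) = -10402/(-69691) = -10402*(-1/69691) = 10402/69691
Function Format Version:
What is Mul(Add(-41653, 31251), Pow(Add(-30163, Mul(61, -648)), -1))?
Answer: Rational(10402, 69691) ≈ 0.14926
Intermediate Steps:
Mul(Add(-41653, 31251), Pow(Add(-30163, Mul(61, -648)), -1)) = Mul(-10402, Pow(Add(-30163, -39528), -1)) = Mul(-10402, Pow(-69691, -1)) = Mul(-10402, Rational(-1, 69691)) = Rational(10402, 69691)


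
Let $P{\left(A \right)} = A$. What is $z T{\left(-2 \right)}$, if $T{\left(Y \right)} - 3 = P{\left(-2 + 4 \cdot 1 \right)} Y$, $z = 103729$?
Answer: $-103729$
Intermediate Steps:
$T{\left(Y \right)} = 3 + 2 Y$ ($T{\left(Y \right)} = 3 + \left(-2 + 4 \cdot 1\right) Y = 3 + \left(-2 + 4\right) Y = 3 + 2 Y$)
$z T{\left(-2 \right)} = 103729 \left(3 + 2 \left(-2\right)\right) = 103729 \left(3 - 4\right) = 103729 \left(-1\right) = -103729$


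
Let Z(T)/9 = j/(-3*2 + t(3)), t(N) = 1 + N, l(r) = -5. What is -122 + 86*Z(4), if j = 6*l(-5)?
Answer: 11488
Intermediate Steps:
j = -30 (j = 6*(-5) = -30)
Z(T) = 135 (Z(T) = 9*(-30/(-3*2 + (1 + 3))) = 9*(-30/(-6 + 4)) = 9*(-30/(-2)) = 9*(-30*(-½)) = 9*15 = 135)
-122 + 86*Z(4) = -122 + 86*135 = -122 + 11610 = 11488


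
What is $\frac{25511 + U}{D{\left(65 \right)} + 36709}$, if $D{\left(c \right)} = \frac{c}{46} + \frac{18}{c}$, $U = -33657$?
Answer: $- \frac{24356540}{109764963} \approx -0.2219$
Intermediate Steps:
$D{\left(c \right)} = \frac{18}{c} + \frac{c}{46}$ ($D{\left(c \right)} = c \frac{1}{46} + \frac{18}{c} = \frac{c}{46} + \frac{18}{c} = \frac{18}{c} + \frac{c}{46}$)
$\frac{25511 + U}{D{\left(65 \right)} + 36709} = \frac{25511 - 33657}{\left(\frac{18}{65} + \frac{1}{46} \cdot 65\right) + 36709} = - \frac{8146}{\left(18 \cdot \frac{1}{65} + \frac{65}{46}\right) + 36709} = - \frac{8146}{\left(\frac{18}{65} + \frac{65}{46}\right) + 36709} = - \frac{8146}{\frac{5053}{2990} + 36709} = - \frac{8146}{\frac{109764963}{2990}} = \left(-8146\right) \frac{2990}{109764963} = - \frac{24356540}{109764963}$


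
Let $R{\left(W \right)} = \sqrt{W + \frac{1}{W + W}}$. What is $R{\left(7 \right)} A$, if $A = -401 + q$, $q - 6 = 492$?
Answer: $\frac{291 \sqrt{154}}{14} \approx 257.94$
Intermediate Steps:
$q = 498$ ($q = 6 + 492 = 498$)
$R{\left(W \right)} = \sqrt{W + \frac{1}{2 W}}$
$A = 97$ ($A = -401 + 498 = 97$)
$R{\left(7 \right)} A = \frac{\sqrt{\frac{2}{7} + 4 \cdot 7}}{2} \cdot 97 = \frac{\sqrt{2 \cdot \frac{1}{7} + 28}}{2} \cdot 97 = \frac{\sqrt{\frac{2}{7} + 28}}{2} \cdot 97 = \frac{\sqrt{\frac{198}{7}}}{2} \cdot 97 = \frac{\frac{3}{7} \sqrt{154}}{2} \cdot 97 = \frac{3 \sqrt{154}}{14} \cdot 97 = \frac{291 \sqrt{154}}{14}$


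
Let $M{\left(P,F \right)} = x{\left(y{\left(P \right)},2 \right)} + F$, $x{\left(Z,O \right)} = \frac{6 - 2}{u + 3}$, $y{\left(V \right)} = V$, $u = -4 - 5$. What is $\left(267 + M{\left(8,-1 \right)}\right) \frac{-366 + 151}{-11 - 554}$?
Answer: $\frac{34228}{339} \approx 100.97$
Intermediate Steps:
$u = -9$ ($u = -4 - 5 = -9$)
$x{\left(Z,O \right)} = - \frac{2}{3}$ ($x{\left(Z,O \right)} = \frac{6 - 2}{-9 + 3} = \frac{4}{-6} = 4 \left(- \frac{1}{6}\right) = - \frac{2}{3}$)
$M{\left(P,F \right)} = - \frac{2}{3} + F$
$\left(267 + M{\left(8,-1 \right)}\right) \frac{-366 + 151}{-11 - 554} = \left(267 - \frac{5}{3}\right) \frac{-366 + 151}{-11 - 554} = \left(267 - \frac{5}{3}\right) \left(- \frac{215}{-565}\right) = \frac{796 \left(\left(-215\right) \left(- \frac{1}{565}\right)\right)}{3} = \frac{796}{3} \cdot \frac{43}{113} = \frac{34228}{339}$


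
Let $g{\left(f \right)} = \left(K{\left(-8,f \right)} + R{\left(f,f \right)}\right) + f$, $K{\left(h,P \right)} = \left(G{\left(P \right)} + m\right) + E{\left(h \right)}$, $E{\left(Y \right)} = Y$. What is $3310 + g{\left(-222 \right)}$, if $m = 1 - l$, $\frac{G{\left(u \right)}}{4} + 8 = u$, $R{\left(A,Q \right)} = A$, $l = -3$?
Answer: $1942$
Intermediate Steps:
$G{\left(u \right)} = -32 + 4 u$
$m = 4$ ($m = 1 - -3 = 1 + 3 = 4$)
$K{\left(h,P \right)} = -28 + h + 4 P$ ($K{\left(h,P \right)} = \left(\left(-32 + 4 P\right) + 4\right) + h = \left(-28 + 4 P\right) + h = -28 + h + 4 P$)
$g{\left(f \right)} = -36 + 6 f$ ($g{\left(f \right)} = \left(\left(-28 - 8 + 4 f\right) + f\right) + f = \left(\left(-36 + 4 f\right) + f\right) + f = \left(-36 + 5 f\right) + f = -36 + 6 f$)
$3310 + g{\left(-222 \right)} = 3310 + \left(-36 + 6 \left(-222\right)\right) = 3310 - 1368 = 1942$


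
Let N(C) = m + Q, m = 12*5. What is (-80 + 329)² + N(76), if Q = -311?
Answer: 61750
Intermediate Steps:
m = 60
N(C) = -251 (N(C) = 60 - 311 = -251)
(-80 + 329)² + N(76) = (-80 + 329)² - 251 = 249² - 251 = 62001 - 251 = 61750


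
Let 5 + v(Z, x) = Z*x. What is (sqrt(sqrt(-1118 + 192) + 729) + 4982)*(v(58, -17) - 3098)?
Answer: -20371398 - 4089*sqrt(729 + I*sqrt(926)) ≈ -2.0482e+7 - 2303.7*I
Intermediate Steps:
v(Z, x) = -5 + Z*x
(sqrt(sqrt(-1118 + 192) + 729) + 4982)*(v(58, -17) - 3098) = (sqrt(sqrt(-1118 + 192) + 729) + 4982)*((-5 + 58*(-17)) - 3098) = (sqrt(sqrt(-926) + 729) + 4982)*((-5 - 986) - 3098) = (sqrt(I*sqrt(926) + 729) + 4982)*(-991 - 3098) = (sqrt(729 + I*sqrt(926)) + 4982)*(-4089) = (4982 + sqrt(729 + I*sqrt(926)))*(-4089) = -20371398 - 4089*sqrt(729 + I*sqrt(926))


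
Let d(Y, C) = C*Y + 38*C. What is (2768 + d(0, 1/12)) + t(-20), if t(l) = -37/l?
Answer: 166381/60 ≈ 2773.0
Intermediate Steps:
d(Y, C) = 38*C + C*Y
(2768 + d(0, 1/12)) + t(-20) = (2768 + (38 + 0)/12) - 37/(-20) = (2768 + (1/12)*38) - 37*(-1/20) = (2768 + 19/6) + 37/20 = 16627/6 + 37/20 = 166381/60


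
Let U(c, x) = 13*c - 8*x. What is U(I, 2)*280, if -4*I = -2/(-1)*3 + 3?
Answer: -12670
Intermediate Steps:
I = -9/4 (I = -(-2/(-1)*3 + 3)/4 = -(-2*(-1)*3 + 3)/4 = -(2*3 + 3)/4 = -(6 + 3)/4 = -¼*9 = -9/4 ≈ -2.2500)
U(c, x) = -8*x + 13*c
U(I, 2)*280 = (-8*2 + 13*(-9/4))*280 = (-16 - 117/4)*280 = -181/4*280 = -12670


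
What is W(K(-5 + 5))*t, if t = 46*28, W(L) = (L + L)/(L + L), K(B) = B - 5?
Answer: 1288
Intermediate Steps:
K(B) = -5 + B
W(L) = 1 (W(L) = (2*L)/((2*L)) = (2*L)*(1/(2*L)) = 1)
t = 1288
W(K(-5 + 5))*t = 1*1288 = 1288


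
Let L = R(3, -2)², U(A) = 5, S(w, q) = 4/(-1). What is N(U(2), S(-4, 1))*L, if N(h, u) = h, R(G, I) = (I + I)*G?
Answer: 720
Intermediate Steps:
R(G, I) = 2*G*I (R(G, I) = (2*I)*G = 2*G*I)
S(w, q) = -4 (S(w, q) = 4*(-1) = -4)
L = 144 (L = (2*3*(-2))² = (-12)² = 144)
N(U(2), S(-4, 1))*L = 5*144 = 720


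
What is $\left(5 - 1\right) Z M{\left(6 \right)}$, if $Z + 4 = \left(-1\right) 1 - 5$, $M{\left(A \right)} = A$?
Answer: $-240$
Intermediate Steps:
$Z = -10$ ($Z = -4 - 6 = -10$)
$\left(5 - 1\right) Z M{\left(6 \right)} = \left(5 - 1\right) \left(-10\right) 6 = 4 \left(-10\right) 6 = \left(-40\right) 6 = -240$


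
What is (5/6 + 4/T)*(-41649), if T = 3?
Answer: -180479/2 ≈ -90240.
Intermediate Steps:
(5/6 + 4/T)*(-41649) = (5/6 + 4/3)*(-41649) = (5*(⅙) + 4*(⅓))*(-41649) = (⅚ + 4/3)*(-41649) = (13/6)*(-41649) = -180479/2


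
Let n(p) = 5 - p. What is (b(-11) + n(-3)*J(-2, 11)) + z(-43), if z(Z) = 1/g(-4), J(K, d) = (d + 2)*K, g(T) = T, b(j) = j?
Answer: -877/4 ≈ -219.25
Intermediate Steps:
J(K, d) = K*(2 + d) (J(K, d) = (2 + d)*K = K*(2 + d))
z(Z) = -1/4 (z(Z) = 1/(-4) = -1/4)
(b(-11) + n(-3)*J(-2, 11)) + z(-43) = (-11 + (5 - 1*(-3))*(-2*(2 + 11))) - 1/4 = (-11 + (5 + 3)*(-2*13)) - 1/4 = (-11 + 8*(-26)) - 1/4 = (-11 - 208) - 1/4 = -219 - 1/4 = -877/4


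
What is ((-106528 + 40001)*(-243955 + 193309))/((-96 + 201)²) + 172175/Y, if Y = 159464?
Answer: 179096056658821/586030200 ≈ 3.0561e+5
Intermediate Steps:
((-106528 + 40001)*(-243955 + 193309))/((-96 + 201)²) + 172175/Y = ((-106528 + 40001)*(-243955 + 193309))/((-96 + 201)²) + 172175/159464 = (-66527*(-50646))/(105²) + 172175*(1/159464) = 3369326442/11025 + 172175/159464 = 3369326442*(1/11025) + 172175/159464 = 1123108814/3675 + 172175/159464 = 179096056658821/586030200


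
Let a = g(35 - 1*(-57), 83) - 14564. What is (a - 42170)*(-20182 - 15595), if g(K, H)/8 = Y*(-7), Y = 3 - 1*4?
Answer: 2027768806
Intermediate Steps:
Y = -1 (Y = 3 - 4 = -1)
g(K, H) = 56 (g(K, H) = 8*(-1*(-7)) = 8*7 = 56)
a = -14508 (a = 56 - 14564 = -14508)
(a - 42170)*(-20182 - 15595) = (-14508 - 42170)*(-20182 - 15595) = -56678*(-35777) = 2027768806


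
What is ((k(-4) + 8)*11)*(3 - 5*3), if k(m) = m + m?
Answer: 0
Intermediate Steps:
k(m) = 2*m
((k(-4) + 8)*11)*(3 - 5*3) = ((2*(-4) + 8)*11)*(3 - 5*3) = ((-8 + 8)*11)*(3 - 15) = (0*11)*(-12) = 0*(-12) = 0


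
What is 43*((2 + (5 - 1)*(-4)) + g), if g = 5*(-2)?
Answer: -1032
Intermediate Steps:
g = -10
43*((2 + (5 - 1)*(-4)) + g) = 43*((2 + (5 - 1)*(-4)) - 10) = 43*((2 + 4*(-4)) - 10) = 43*((2 - 16) - 10) = 43*(-14 - 10) = 43*(-24) = -1032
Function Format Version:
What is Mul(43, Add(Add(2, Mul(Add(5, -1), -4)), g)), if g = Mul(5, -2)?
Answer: -1032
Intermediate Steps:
g = -10
Mul(43, Add(Add(2, Mul(Add(5, -1), -4)), g)) = Mul(43, Add(Add(2, Mul(Add(5, -1), -4)), -10)) = Mul(43, Add(Add(2, Mul(4, -4)), -10)) = Mul(43, Add(Add(2, -16), -10)) = Mul(43, Add(-14, -10)) = Mul(43, -24) = -1032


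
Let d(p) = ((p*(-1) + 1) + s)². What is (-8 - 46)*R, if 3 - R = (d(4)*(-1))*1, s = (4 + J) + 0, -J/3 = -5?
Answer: -13986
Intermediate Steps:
J = 15 (J = -3*(-5) = 15)
s = 19 (s = (4 + 15) + 0 = 19 + 0 = 19)
d(p) = (20 - p)² (d(p) = ((p*(-1) + 1) + 19)² = ((-p + 1) + 19)² = ((1 - p) + 19)² = (20 - p)²)
R = 259 (R = 3 - (20 - 1*4)²*(-1) = 3 - (20 - 4)²*(-1) = 3 - 16²*(-1) = 3 - 256*(-1) = 3 - (-256) = 3 - 1*(-256) = 3 + 256 = 259)
(-8 - 46)*R = (-8 - 46)*259 = -54*259 = -13986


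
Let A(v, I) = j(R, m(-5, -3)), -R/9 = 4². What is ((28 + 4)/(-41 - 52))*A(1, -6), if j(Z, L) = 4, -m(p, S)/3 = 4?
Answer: -128/93 ≈ -1.3763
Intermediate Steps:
R = -144 (R = -9*4² = -9*16 = -144)
m(p, S) = -12 (m(p, S) = -3*4 = -12)
A(v, I) = 4
((28 + 4)/(-41 - 52))*A(1, -6) = ((28 + 4)/(-41 - 52))*4 = (32/(-93))*4 = (32*(-1/93))*4 = -32/93*4 = -128/93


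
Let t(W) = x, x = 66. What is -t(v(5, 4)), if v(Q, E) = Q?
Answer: -66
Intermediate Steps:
t(W) = 66
-t(v(5, 4)) = -1*66 = -66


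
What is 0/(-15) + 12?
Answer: 12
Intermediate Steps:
0/(-15) + 12 = -1/15*0 + 12 = 0 + 12 = 12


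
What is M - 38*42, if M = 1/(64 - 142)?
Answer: -124489/78 ≈ -1596.0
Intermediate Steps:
M = -1/78 (M = 1/(-78) = -1/78 ≈ -0.012821)
M - 38*42 = -1/78 - 38*42 = -1/78 - 1596 = -124489/78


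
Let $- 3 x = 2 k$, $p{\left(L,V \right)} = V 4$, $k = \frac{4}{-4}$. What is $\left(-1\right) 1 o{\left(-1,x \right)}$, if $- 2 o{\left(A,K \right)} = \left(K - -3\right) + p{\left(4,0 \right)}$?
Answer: $\frac{11}{6} \approx 1.8333$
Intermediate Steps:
$k = -1$ ($k = 4 \left(- \frac{1}{4}\right) = -1$)
$p{\left(L,V \right)} = 4 V$
$x = \frac{2}{3}$ ($x = - \frac{2 \left(-1\right)}{3} = \left(- \frac{1}{3}\right) \left(-2\right) = \frac{2}{3} \approx 0.66667$)
$o{\left(A,K \right)} = - \frac{3}{2} - \frac{K}{2}$ ($o{\left(A,K \right)} = - \frac{\left(K - -3\right) + 4 \cdot 0}{2} = - \frac{\left(K + 3\right) + 0}{2} = - \frac{\left(3 + K\right) + 0}{2} = - \frac{3 + K}{2} = - \frac{3}{2} - \frac{K}{2}$)
$\left(-1\right) 1 o{\left(-1,x \right)} = \left(-1\right) 1 \left(- \frac{3}{2} - \frac{1}{3}\right) = - (- \frac{3}{2} - \frac{1}{3}) = \left(-1\right) \left(- \frac{11}{6}\right) = \frac{11}{6}$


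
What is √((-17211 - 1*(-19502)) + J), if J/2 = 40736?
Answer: 3*√9307 ≈ 289.42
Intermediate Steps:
J = 81472 (J = 2*40736 = 81472)
√((-17211 - 1*(-19502)) + J) = √((-17211 - 1*(-19502)) + 81472) = √((-17211 + 19502) + 81472) = √(2291 + 81472) = √83763 = 3*√9307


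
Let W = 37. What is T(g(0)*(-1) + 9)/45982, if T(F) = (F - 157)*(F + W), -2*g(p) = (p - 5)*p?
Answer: -3404/22991 ≈ -0.14806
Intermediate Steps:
g(p) = -p*(-5 + p)/2 (g(p) = -(p - 5)*p/2 = -(-5 + p)*p/2 = -p*(-5 + p)/2)
T(F) = (-157 + F)*(37 + F) (T(F) = (F - 157)*(F + 37) = (-157 + F)*(37 + F))
T(g(0)*(-1) + 9)/45982 = (-5809 + (((1/2)*0*(5 - 1*0))*(-1) + 9)**2 - 120*(((1/2)*0*(5 - 1*0))*(-1) + 9))/45982 = (-5809 + (((1/2)*0*(5 + 0))*(-1) + 9)**2 - 120*(((1/2)*0*(5 + 0))*(-1) + 9))*(1/45982) = (-5809 + (((1/2)*0*5)*(-1) + 9)**2 - 120*(((1/2)*0*5)*(-1) + 9))*(1/45982) = (-5809 + (0*(-1) + 9)**2 - 120*(0*(-1) + 9))*(1/45982) = (-5809 + (0 + 9)**2 - 120*(0 + 9))*(1/45982) = (-5809 + 9**2 - 120*9)*(1/45982) = (-5809 + 81 - 1080)*(1/45982) = -6808*1/45982 = -3404/22991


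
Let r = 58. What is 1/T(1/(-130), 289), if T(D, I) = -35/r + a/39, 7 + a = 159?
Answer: 2262/7451 ≈ 0.30358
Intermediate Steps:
a = 152 (a = -7 + 159 = 152)
T(D, I) = 7451/2262 (T(D, I) = -35/58 + 152/39 = 7451/2262)
1/T(1/(-130), 289) = 1/(7451/2262) = 2262/7451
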